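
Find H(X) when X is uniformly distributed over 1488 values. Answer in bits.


H = log2(n) = log2(1488) = 10.5392

10.5392 bits


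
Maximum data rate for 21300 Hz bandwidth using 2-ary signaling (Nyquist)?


Rate = 2 * B * log2(M) = 2 * 21300 * 1.0 = 42600.0

42600.0 bps


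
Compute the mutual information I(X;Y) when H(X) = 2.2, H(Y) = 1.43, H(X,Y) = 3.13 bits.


I(X;Y) = H(X) + H(Y) - H(X,Y) = 2.2 + 1.43 - 3.13 = 0.5

0.5 bits


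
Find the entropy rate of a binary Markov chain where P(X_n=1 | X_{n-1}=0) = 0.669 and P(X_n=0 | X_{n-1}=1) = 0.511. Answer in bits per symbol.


Stationary distribution: pi_0 = p10/(p01+p10) = 0.4331, pi_1 = 0.5669. Entropy rate H' = pi_0*H(p01) + pi_1*H(p10) = 0.4331*0.9159 + 0.5669*0.9997 = 0.9634

0.9634 bits/symbol


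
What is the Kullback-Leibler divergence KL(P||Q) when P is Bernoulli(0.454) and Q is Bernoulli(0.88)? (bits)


KL = p*log2(p/q) + (1-p)*log2((1-p)/(1-q)) = 0.454*log2(0.454/0.88) + 0.546*log2(0.546/0.12) = 0.76

0.76 bits


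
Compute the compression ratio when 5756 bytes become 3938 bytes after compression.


Ratio = original / compressed = 5756 / 3938 = 1.4617

1.4617


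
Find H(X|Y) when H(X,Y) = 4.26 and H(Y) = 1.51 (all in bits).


H(X|Y) = H(X,Y) - H(Y) = 4.26 - 1.51 = 2.75

2.75 bits


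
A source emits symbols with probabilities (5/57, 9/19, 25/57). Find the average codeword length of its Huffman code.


Huffman construction (repeatedly merge the two least-probable nodes; each merge adds 1 bit to every symbol beneath it): 5/57 + 25/57 = 10/19; 9/19 + 10/19 = 1. Resulting codeword lengths (in the order the probabilities were given): (2, 1, 2). L_avg = sum(p_i * l_i) = 5/57*2 + 9/19*1 + 25/57*2 = 29/19 = 1.5263

1.5263 bits


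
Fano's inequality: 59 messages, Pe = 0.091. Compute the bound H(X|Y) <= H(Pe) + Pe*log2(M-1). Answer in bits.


H(Pe) = -Pe*log2(Pe) - (1-Pe)*log2(1-Pe) = -0.091*log2(0.091) - 0.909*log2(0.909) = 0.314677 + 0.125122 = 0.4398. Pe*log2(M-1) = 0.091*log2(58) = 0.533076. Bound = H(Pe) + Pe*log2(M-1) = 0.314677 + 0.125122 + 0.533076 = 0.9729

0.9729 bits


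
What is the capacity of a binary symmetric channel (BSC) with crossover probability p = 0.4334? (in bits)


H(p) = -p*log2(p) - (1-p)*log2(1-p) = -0.4334*log2(0.4334) - 0.5666*log2(0.5666) = 0.522780 + 0.464384 = 0.9872. C = 1 - H(p) = 1 - 0.9872 = 0.0128

0.0128 bits


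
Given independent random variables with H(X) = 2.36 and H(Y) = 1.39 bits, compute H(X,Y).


For independent variables, H(X,Y) = H(X) + H(Y) = 2.36 + 1.39 = 3.75

3.75 bits


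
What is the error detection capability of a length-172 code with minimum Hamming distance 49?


Detection capability = d_min - 1 = 49 - 1 = 48

48 errors


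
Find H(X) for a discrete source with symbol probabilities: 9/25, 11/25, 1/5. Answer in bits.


H = -sum(p_i * log2(p_i)). Terms: -(9/25)*log2(9/25) = 0.530615; -(11/25)*log2(11/25) = 0.521147; -(1/5)*log2(1/5) = 0.464386. H = 0.530615 + 0.521147 + 0.464386 = 1.5161

1.5161 bits


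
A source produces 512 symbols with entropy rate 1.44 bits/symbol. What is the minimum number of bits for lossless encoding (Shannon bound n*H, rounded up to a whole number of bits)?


Minimum bits >= n * H = 512 * 1.44 = 737.28, rounded up to a whole number of bits = 738

738 bits


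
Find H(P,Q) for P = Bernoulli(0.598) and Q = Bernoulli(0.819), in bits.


H(P,Q) = -p*log2(q) - (1-p)*log2(1-q). -0.598*log2(0.819) = 0.172263; -0.402*log2(0.181) = 0.991307. H(P,Q) = 0.172263 + 0.991307 = 1.1636

1.1636 bits


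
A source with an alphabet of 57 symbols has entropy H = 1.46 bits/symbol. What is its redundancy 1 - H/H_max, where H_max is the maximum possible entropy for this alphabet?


H_max = log2(K) = log2(57) = 5.8329 bits/symbol. Redundancy = 1 - H/H_max = 1 - 1.46/5.8329 = 1 - 0.2503 = 0.7497

0.7497


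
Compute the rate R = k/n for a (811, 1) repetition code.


Rate = k/n = 1/811

1/811


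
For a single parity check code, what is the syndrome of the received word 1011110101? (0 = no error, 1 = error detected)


Syndrome = XOR of all bits = 1 XOR 0 XOR 1 XOR 1 XOR 1 XOR 1 XOR 0 XOR 1 XOR 0 XOR 1 = 1

1


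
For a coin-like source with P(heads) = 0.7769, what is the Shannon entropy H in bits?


H = -p*log2(p) - (1-p)*log2(1-p). -0.7769*log2(0.7769) = 0.282946; -0.2231*log2(0.2231) = 0.482841. H = 0.282946 + 0.482841 = 0.7658

0.7658 bits


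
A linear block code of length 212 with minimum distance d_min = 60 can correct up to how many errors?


Correction capability = floor((d-1)/2) = floor((60-1)/2) = 29

29 errors


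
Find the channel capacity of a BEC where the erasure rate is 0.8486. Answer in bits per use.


C = 1 - epsilon = 1 - 0.8486 = 0.1514

0.1514 bits


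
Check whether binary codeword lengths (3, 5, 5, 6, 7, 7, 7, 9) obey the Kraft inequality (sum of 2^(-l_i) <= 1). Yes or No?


Kraft sum = sum(2^(-l_i)) = 0.2285, need <= 1. Result: satisfied (a binary prefix-free code with these lengths exists)

Yes


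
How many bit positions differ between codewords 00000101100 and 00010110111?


Count differing positions: . . . ^ . . ^ ^ . ^ ^ = 5 differences

5


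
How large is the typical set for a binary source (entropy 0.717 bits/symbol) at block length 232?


log2|A_typical| = nH = 232 * 0.717 = 166.344, so |A_typical| ~ 2^166.344 = 1.187e+50

1.187e+50


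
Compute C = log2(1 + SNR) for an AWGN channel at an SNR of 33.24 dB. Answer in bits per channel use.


SNR_linear = 10^(33.24/10) = 2108.6281; C = log2(1 + SNR_linear) = log2(1 + 2108.6281) = 11.0428

11.0428 bits/channel use


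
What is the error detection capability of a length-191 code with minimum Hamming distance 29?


Detection capability = d_min - 1 = 29 - 1 = 28

28 errors


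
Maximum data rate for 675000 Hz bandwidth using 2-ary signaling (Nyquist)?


Rate = 2 * B * log2(M) = 2 * 675000 * 1.0 = 1350000.0

1350000.0 bps


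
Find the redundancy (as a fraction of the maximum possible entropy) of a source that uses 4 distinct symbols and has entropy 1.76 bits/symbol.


H_max = log2(K) = log2(4) = 2.0 bits/symbol. Redundancy = 1 - H/H_max = 1 - 1.76/2.0 = 1 - 0.88 = 0.12

0.12


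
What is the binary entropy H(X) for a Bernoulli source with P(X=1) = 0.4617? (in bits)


H = -p*log2(p) - (1-p)*log2(1-p). -0.4617*log2(0.4617) = 0.514783; -0.5383*log2(0.5383) = 0.480981. H = 0.514783 + 0.480981 = 0.9958

0.9958 bits


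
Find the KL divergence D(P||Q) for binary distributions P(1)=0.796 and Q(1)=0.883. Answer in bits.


KL = p*log2(p/q) + (1-p)*log2((1-p)/(1-q)) = 0.796*log2(0.796/0.883) + 0.204*log2(0.204/0.117) = 0.0445

0.0445 bits


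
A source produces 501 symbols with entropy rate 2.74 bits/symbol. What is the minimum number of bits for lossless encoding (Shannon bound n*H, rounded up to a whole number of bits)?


Minimum bits >= n * H = 501 * 2.74 = 1372.74, rounded up to a whole number of bits = 1373

1373 bits


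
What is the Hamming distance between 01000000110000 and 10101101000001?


Count differing positions: ^ ^ ^ . ^ ^ . ^ ^ ^ . . . ^ = 9 differences

9


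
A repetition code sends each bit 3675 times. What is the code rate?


Rate = k/n = 1/3675

1/3675


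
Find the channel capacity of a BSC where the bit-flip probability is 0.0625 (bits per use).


H(p) = -p*log2(p) - (1-p)*log2(1-p) = -0.0625*log2(0.0625) - 0.9375*log2(0.9375) = 0.250000 + 0.087290 = 0.3373. C = 1 - H(p) = 1 - 0.3373 = 0.6627

0.6627 bits


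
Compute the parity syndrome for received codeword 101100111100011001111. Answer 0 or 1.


Syndrome = XOR of all bits = 1 XOR 0 XOR 1 XOR 1 XOR 0 XOR 0 XOR 1 XOR 1 XOR 1 XOR 1 XOR 0 XOR 0 XOR 0 XOR 1 XOR 1 XOR 0 XOR 0 XOR 1 XOR 1 XOR 1 XOR 1 = 1

1


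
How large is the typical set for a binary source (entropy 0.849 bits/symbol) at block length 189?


log2|A_typical| = nH = 189 * 0.849 = 160.461, so |A_typical| ~ 2^160.461 = 2.012e+48

2.012e+48


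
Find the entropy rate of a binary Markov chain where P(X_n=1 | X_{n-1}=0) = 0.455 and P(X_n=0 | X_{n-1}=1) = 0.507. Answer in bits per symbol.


Stationary distribution: pi_0 = p10/(p01+p10) = 0.527, pi_1 = 0.473. Entropy rate H' = pi_0*H(p01) + pi_1*H(p10) = 0.527*0.9941 + 0.473*0.9999 = 0.9968

0.9968 bits/symbol


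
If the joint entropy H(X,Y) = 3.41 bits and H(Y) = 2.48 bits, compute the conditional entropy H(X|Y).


H(X|Y) = H(X,Y) - H(Y) = 3.41 - 2.48 = 0.93

0.93 bits


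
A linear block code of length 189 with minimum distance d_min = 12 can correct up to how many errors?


Correction capability = floor((d-1)/2) = floor((12-1)/2) = 5

5 errors


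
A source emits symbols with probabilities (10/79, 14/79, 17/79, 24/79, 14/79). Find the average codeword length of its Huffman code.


Huffman construction (repeatedly merge the two least-probable nodes; each merge adds 1 bit to every symbol beneath it): 10/79 + 14/79 = 24/79; 14/79 + 17/79 = 31/79; 24/79 + 24/79 = 48/79; 31/79 + 48/79 = 1. Resulting codeword lengths (in the order the probabilities were given): (3, 3, 2, 2, 2). L_avg = sum(p_i * l_i) = 10/79*3 + 14/79*3 + 17/79*2 + 24/79*2 + 14/79*2 = 182/79 = 2.3038

2.3038 bits


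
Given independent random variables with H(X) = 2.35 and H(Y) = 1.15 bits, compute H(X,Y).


For independent variables, H(X,Y) = H(X) + H(Y) = 2.35 + 1.15 = 3.5

3.5 bits


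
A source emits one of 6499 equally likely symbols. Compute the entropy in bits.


H = log2(n) = log2(6499) = 12.666

12.666 bits


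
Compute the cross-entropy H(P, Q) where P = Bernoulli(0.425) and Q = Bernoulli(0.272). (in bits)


H(P,Q) = -p*log2(q) - (1-p)*log2(1-q). -0.425*log2(0.272) = 0.798287; -0.575*log2(0.728) = 0.263344. H(P,Q) = 0.798287 + 0.263344 = 1.0616

1.0616 bits


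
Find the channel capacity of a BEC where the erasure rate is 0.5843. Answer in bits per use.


C = 1 - epsilon = 1 - 0.5843 = 0.4157

0.4157 bits


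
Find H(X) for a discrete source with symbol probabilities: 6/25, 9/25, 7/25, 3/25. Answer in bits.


H = -sum(p_i * log2(p_i)). Terms: -(6/25)*log2(6/25) = 0.494134; -(9/25)*log2(9/25) = 0.530615; -(7/25)*log2(7/25) = 0.514220; -(3/25)*log2(3/25) = 0.367067. H = 0.494134 + 0.530615 + 0.514220 + 0.367067 = 1.906

1.906 bits


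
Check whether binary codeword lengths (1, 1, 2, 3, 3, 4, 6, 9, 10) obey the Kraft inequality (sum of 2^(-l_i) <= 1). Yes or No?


Kraft sum = sum(2^(-l_i)) = 1.5811, need <= 1. Result: violated (a binary prefix-free code with these lengths cannot exist)

No


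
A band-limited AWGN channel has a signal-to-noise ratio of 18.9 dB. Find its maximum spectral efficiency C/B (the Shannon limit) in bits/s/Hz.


SNR_linear = 10^(18.9/10) = 77.6247; C/B = log2(1 + SNR_linear) = log2(1 + 77.6247) = 6.2969

6.2969 bits/s/Hz


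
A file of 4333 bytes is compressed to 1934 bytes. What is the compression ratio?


Ratio = original / compressed = 4333 / 1934 = 2.2404

2.2404


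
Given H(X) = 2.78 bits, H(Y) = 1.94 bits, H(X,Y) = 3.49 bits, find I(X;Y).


I(X;Y) = H(X) + H(Y) - H(X,Y) = 2.78 + 1.94 - 3.49 = 1.23

1.23 bits


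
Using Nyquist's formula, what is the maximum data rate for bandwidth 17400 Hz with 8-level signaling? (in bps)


Rate = 2 * B * log2(M) = 2 * 17400 * 3.0 = 104400.0

104400.0 bps


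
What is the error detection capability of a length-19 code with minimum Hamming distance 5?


Detection capability = d_min - 1 = 5 - 1 = 4

4 errors


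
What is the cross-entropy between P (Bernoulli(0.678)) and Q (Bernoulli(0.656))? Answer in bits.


H(P,Q) = -p*log2(q) - (1-p)*log2(1-q). -0.678*log2(0.656) = 0.412381; -0.322*log2(0.344) = 0.495725. H(P,Q) = 0.412381 + 0.495725 = 0.9081

0.9081 bits


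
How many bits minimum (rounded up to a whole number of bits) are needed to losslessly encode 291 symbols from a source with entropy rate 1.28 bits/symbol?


Minimum bits >= n * H = 291 * 1.28 = 372.48, rounded up to a whole number of bits = 373

373 bits


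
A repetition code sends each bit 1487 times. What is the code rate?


Rate = k/n = 1/1487

1/1487


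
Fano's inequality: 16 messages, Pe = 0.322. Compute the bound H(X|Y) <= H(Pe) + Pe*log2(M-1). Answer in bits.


H(Pe) = -Pe*log2(Pe) - (1-Pe)*log2(1-Pe) = -0.322*log2(0.322) - 0.678*log2(0.678) = 0.526427 + 0.380116 = 0.9065. Pe*log2(M-1) = 0.322*log2(15) = 1.258019. Bound = H(Pe) + Pe*log2(M-1) = 0.526427 + 0.380116 + 1.258019 = 2.1646

2.1646 bits


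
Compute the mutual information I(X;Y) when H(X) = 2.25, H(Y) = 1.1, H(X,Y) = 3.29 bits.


I(X;Y) = H(X) + H(Y) - H(X,Y) = 2.25 + 1.1 - 3.29 = 0.06

0.06 bits


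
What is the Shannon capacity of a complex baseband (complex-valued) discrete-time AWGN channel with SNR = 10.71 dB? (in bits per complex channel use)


SNR_linear = 10^(10.71/10) = 11.7761; C = log2(1 + SNR_linear) = log2(1 + 11.7761) = 3.6754

3.6754 bits/channel use


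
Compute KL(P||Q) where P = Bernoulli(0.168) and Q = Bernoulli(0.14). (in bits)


KL = p*log2(p/q) + (1-p)*log2((1-p)/(1-q)) = 0.168*log2(0.168/0.14) + 0.832*log2(0.832/0.86) = 0.0045

0.0045 bits


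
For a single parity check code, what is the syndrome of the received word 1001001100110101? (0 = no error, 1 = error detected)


Syndrome = XOR of all bits = 1 XOR 0 XOR 0 XOR 1 XOR 0 XOR 0 XOR 1 XOR 1 XOR 0 XOR 0 XOR 1 XOR 1 XOR 0 XOR 1 XOR 0 XOR 1 = 0

0


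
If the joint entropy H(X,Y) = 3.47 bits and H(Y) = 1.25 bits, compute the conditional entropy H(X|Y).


H(X|Y) = H(X,Y) - H(Y) = 3.47 - 1.25 = 2.22

2.22 bits


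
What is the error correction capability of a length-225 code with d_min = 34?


Correction capability = floor((d-1)/2) = floor((34-1)/2) = 16

16 errors


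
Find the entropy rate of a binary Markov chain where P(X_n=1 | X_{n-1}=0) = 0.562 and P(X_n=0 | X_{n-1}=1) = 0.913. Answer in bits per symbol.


Stationary distribution: pi_0 = p10/(p01+p10) = 0.619, pi_1 = 0.381. Entropy rate H' = pi_0*H(p01) + pi_1*H(p10) = 0.619*0.9889 + 0.381*0.4264 = 0.7746

0.7746 bits/symbol


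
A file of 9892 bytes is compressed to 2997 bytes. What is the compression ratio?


Ratio = original / compressed = 9892 / 2997 = 3.3006

3.3006


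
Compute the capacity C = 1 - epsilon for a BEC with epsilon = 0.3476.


C = 1 - epsilon = 1 - 0.3476 = 0.6524

0.6524 bits


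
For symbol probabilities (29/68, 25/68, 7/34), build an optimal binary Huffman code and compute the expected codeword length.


Huffman construction (repeatedly merge the two least-probable nodes; each merge adds 1 bit to every symbol beneath it): 7/34 + 25/68 = 39/68; 29/68 + 39/68 = 1. Resulting codeword lengths (in the order the probabilities were given): (1, 2, 2). L_avg = sum(p_i * l_i) = 29/68*1 + 25/68*2 + 7/34*2 = 107/68 = 1.5735

1.5735 bits


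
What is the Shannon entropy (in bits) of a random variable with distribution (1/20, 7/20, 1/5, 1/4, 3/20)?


H = -sum(p_i * log2(p_i)). Terms: -(1/20)*log2(1/20) = 0.216096; -(7/20)*log2(7/20) = 0.530101; -(1/5)*log2(1/5) = 0.464386; -(1/4)*log2(1/4) = 0.500000; -(3/20)*log2(3/20) = 0.410545. H = 0.216096 + 0.530101 + 0.464386 + 0.500000 + 0.410545 = 2.1211

2.1211 bits


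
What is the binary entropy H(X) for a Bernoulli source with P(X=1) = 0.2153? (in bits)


H = -p*log2(p) - (1-p)*log2(1-p). -0.2153*log2(0.2153) = 0.477014; -0.7847*log2(0.7847) = 0.274478. H = 0.477014 + 0.274478 = 0.7515

0.7515 bits


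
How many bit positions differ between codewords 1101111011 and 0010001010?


Count differing positions: ^ ^ ^ ^ ^ ^ . . . ^ = 7 differences

7


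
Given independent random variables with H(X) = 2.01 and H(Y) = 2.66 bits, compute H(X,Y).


For independent variables, H(X,Y) = H(X) + H(Y) = 2.01 + 2.66 = 4.67

4.67 bits


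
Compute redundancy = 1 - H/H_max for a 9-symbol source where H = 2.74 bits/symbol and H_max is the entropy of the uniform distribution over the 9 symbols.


H_max = log2(K) = log2(9) = 3.1699 bits/symbol. Redundancy = 1 - H/H_max = 1 - 2.74/3.1699 = 1 - 0.8644 = 0.1356

0.1356


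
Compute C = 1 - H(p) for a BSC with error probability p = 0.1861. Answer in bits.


H(p) = -p*log2(p) - (1-p)*log2(1-p) = -0.1861*log2(0.1861) - 0.8139*log2(0.8139) = 0.451451 + 0.241791 = 0.6932. C = 1 - H(p) = 1 - 0.6932 = 0.3068

0.3068 bits


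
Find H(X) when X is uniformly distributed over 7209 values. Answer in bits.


H = log2(n) = log2(7209) = 12.8156

12.8156 bits


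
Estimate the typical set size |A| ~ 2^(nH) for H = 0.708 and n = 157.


log2|A_typical| = nH = 157 * 0.708 = 111.156, so |A_typical| ~ 2^111.156 = 2.893e+33

2.893e+33


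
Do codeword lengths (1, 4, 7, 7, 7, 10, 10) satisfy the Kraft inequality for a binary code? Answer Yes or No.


Kraft sum = sum(2^(-l_i)) = 0.5879, need <= 1. Result: satisfied (a binary prefix-free code with these lengths exists)

Yes


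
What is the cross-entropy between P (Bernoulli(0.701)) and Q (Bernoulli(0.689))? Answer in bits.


H(P,Q) = -p*log2(q) - (1-p)*log2(1-q). -0.701*log2(0.689) = 0.376734; -0.299*log2(0.311) = 0.503819. H(P,Q) = 0.376734 + 0.503819 = 0.8806

0.8806 bits


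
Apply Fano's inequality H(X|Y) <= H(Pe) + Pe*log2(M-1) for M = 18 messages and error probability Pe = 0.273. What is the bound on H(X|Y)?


H(Pe) = -Pe*log2(Pe) - (1-Pe)*log2(1-Pe) = -0.273*log2(0.273) - 0.727*log2(0.727) = 0.511336 + 0.334400 = 0.8457. Pe*log2(M-1) = 0.273*log2(17) = 1.115877. Bound = H(Pe) + Pe*log2(M-1) = 0.511336 + 0.334400 + 1.115877 = 1.9616

1.9616 bits


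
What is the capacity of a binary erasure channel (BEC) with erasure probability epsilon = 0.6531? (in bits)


C = 1 - epsilon = 1 - 0.6531 = 0.3469

0.3469 bits


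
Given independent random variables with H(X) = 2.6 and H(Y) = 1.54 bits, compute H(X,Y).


For independent variables, H(X,Y) = H(X) + H(Y) = 2.6 + 1.54 = 4.14

4.14 bits


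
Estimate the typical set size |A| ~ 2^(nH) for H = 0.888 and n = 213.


log2|A_typical| = nH = 213 * 0.888 = 189.144, so |A_typical| ~ 2^189.144 = 8.670e+56

8.670e+56


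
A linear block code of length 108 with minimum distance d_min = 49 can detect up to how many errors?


Detection capability = d_min - 1 = 49 - 1 = 48

48 errors


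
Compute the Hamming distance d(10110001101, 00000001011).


Count differing positions: ^ . ^ ^ . . . . ^ ^ . = 5 differences

5


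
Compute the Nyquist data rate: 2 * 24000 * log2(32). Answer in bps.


Rate = 2 * B * log2(M) = 2 * 24000 * 5.0 = 240000.0

240000.0 bps


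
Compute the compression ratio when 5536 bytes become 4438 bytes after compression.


Ratio = original / compressed = 5536 / 4438 = 1.2474

1.2474


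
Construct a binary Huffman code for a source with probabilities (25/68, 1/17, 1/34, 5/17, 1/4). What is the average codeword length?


Huffman construction (repeatedly merge the two least-probable nodes; each merge adds 1 bit to every symbol beneath it): 1/34 + 1/17 = 3/34; 3/34 + 1/4 = 23/68; 5/17 + 23/68 = 43/68; 25/68 + 43/68 = 1. Resulting codeword lengths (in the order the probabilities were given): (1, 4, 4, 2, 3). L_avg = sum(p_i * l_i) = 25/68*1 + 1/17*4 + 1/34*4 + 5/17*2 + 1/4*3 = 35/17 = 2.0588

2.0588 bits


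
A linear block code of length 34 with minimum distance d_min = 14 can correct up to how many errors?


Correction capability = floor((d-1)/2) = floor((14-1)/2) = 6

6 errors


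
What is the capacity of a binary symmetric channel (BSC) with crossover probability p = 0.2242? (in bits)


H(p) = -p*log2(p) - (1-p)*log2(1-p) = -0.2242*log2(0.2242) - 0.7758*log2(0.7758) = 0.483631 + 0.284132 = 0.7678. C = 1 - H(p) = 1 - 0.7678 = 0.2322

0.2322 bits


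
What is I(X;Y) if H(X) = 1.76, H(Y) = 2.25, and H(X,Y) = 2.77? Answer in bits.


I(X;Y) = H(X) + H(Y) - H(X,Y) = 1.76 + 2.25 - 2.77 = 1.24

1.24 bits


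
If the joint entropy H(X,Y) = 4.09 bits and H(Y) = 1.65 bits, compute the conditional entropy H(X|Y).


H(X|Y) = H(X,Y) - H(Y) = 4.09 - 1.65 = 2.44

2.44 bits


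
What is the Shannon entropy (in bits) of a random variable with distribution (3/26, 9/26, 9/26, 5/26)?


H = -sum(p_i * log2(p_i)). Terms: -(3/26)*log2(3/26) = 0.359478; -(9/26)*log2(9/26) = 0.529794; -(9/26)*log2(9/26) = 0.529794; -(5/26)*log2(5/26) = 0.457406. H = 0.359478 + 0.529794 + 0.529794 + 0.457406 = 1.8765

1.8765 bits


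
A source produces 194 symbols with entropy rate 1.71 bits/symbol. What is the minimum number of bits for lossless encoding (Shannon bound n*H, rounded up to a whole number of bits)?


Minimum bits >= n * H = 194 * 1.71 = 331.74, rounded up to a whole number of bits = 332

332 bits


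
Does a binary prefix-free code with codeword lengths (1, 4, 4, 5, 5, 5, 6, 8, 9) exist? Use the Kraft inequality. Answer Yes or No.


Kraft sum = sum(2^(-l_i)) = 0.7402, need <= 1. Result: satisfied (a binary prefix-free code with these lengths exists)

Yes


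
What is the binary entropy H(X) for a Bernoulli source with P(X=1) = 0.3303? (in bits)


H = -p*log2(p) - (1-p)*log2(1-p). -0.3303*log2(0.3303) = 0.527869; -0.6697*log2(0.6697) = 0.387363. H = 0.527869 + 0.387363 = 0.9152

0.9152 bits


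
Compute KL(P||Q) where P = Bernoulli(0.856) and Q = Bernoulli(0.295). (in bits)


KL = p*log2(p/q) + (1-p)*log2((1-p)/(1-q)) = 0.856*log2(0.856/0.295) + 0.144*log2(0.144/0.705) = 0.9856

0.9856 bits


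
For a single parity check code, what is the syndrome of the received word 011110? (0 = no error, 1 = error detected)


Syndrome = XOR of all bits = 0 XOR 1 XOR 1 XOR 1 XOR 1 XOR 0 = 0

0


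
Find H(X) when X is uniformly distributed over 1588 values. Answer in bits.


H = log2(n) = log2(1588) = 10.633

10.633 bits


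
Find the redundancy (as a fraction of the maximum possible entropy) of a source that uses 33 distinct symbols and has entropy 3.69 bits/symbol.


H_max = log2(K) = log2(33) = 5.0444 bits/symbol. Redundancy = 1 - H/H_max = 1 - 3.69/5.0444 = 1 - 0.7315 = 0.2685

0.2685


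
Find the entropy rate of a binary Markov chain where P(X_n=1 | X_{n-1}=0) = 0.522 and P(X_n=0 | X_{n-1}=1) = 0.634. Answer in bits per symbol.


Stationary distribution: pi_0 = p10/(p01+p10) = 0.5484, pi_1 = 0.4516. Entropy rate H' = pi_0*H(p01) + pi_1*H(p10) = 0.5484*0.9986 + 0.4516*0.9476 = 0.9756

0.9756 bits/symbol


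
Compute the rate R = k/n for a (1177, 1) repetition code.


Rate = k/n = 1/1177

1/1177


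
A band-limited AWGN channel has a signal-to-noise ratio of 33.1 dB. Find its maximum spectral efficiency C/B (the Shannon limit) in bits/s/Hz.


SNR_linear = 10^(33.1/10) = 2041.7379; C/B = log2(1 + SNR_linear) = log2(1 + 2041.7379) = 10.9963

10.9963 bits/s/Hz


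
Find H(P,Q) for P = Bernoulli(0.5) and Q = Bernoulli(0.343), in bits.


H(P,Q) = -p*log2(q) - (1-p)*log2(1-q). -0.5*log2(0.343) = 0.771860; -0.5*log2(0.657) = 0.303017. H(P,Q) = 0.771860 + 0.303017 = 1.0749

1.0749 bits


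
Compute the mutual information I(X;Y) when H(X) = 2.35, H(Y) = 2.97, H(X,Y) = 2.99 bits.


I(X;Y) = H(X) + H(Y) - H(X,Y) = 2.35 + 2.97 - 2.99 = 2.33

2.33 bits


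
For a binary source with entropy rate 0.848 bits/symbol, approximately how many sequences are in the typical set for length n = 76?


log2|A_typical| = nH = 76 * 0.848 = 64.448, so |A_typical| ~ 2^64.448 = 2.516e+19

2.516e+19


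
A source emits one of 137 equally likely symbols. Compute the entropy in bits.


H = log2(n) = log2(137) = 7.098

7.098 bits


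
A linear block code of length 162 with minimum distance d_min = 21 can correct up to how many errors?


Correction capability = floor((d-1)/2) = floor((21-1)/2) = 10

10 errors


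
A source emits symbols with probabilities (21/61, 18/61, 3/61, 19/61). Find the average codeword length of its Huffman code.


Huffman construction (repeatedly merge the two least-probable nodes; each merge adds 1 bit to every symbol beneath it): 3/61 + 18/61 = 21/61; 19/61 + 21/61 = 40/61; 21/61 + 40/61 = 1. Resulting codeword lengths (in the order the probabilities were given): (2, 2, 2, 2). L_avg = sum(p_i * l_i) = 21/61*2 + 18/61*2 + 3/61*2 + 19/61*2 = 2

2.0 bits


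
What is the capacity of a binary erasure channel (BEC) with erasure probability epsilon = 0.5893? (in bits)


C = 1 - epsilon = 1 - 0.5893 = 0.4107

0.4107 bits


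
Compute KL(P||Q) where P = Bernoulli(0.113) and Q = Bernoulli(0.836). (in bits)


KL = p*log2(p/q) + (1-p)*log2((1-p)/(1-q)) = 0.113*log2(0.113/0.836) + 0.887*log2(0.887/0.164) = 1.8338

1.8338 bits


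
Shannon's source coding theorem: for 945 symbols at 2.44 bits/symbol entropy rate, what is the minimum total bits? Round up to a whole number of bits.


Minimum bits >= n * H = 945 * 2.44 = 2305.8, rounded up to a whole number of bits = 2306

2306 bits


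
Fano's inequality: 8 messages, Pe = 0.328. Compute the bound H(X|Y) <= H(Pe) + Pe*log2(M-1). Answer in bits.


H(Pe) = -Pe*log2(Pe) - (1-Pe)*log2(1-Pe) = -0.328*log2(0.328) - 0.672*log2(0.672) = 0.527500 + 0.385370 = 0.9129. Pe*log2(M-1) = 0.328*log2(7) = 0.920812. Bound = H(Pe) + Pe*log2(M-1) = 0.527500 + 0.385370 + 0.920812 = 1.8337

1.8337 bits


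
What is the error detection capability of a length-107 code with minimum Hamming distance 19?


Detection capability = d_min - 1 = 19 - 1 = 18

18 errors


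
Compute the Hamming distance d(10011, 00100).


Count differing positions: ^ . ^ ^ ^ = 4 differences

4


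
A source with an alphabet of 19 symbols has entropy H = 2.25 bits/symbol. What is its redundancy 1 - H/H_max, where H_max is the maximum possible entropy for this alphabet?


H_max = log2(K) = log2(19) = 4.2479 bits/symbol. Redundancy = 1 - H/H_max = 1 - 2.25/4.2479 = 1 - 0.5297 = 0.4703

0.4703


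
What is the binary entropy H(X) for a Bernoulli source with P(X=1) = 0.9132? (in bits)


H = -p*log2(p) - (1-p)*log2(1-p). -0.9132*log2(0.9132) = 0.119627; -0.0868*log2(0.0868) = 0.306071. H = 0.119627 + 0.306071 = 0.4257

0.4257 bits


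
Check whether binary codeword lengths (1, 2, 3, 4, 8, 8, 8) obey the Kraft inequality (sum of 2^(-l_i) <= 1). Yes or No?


Kraft sum = sum(2^(-l_i)) = 0.9492, need <= 1. Result: satisfied (a binary prefix-free code with these lengths exists)

Yes


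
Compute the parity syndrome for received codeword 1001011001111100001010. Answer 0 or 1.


Syndrome = XOR of all bits = 1 XOR 0 XOR 0 XOR 1 XOR 0 XOR 1 XOR 1 XOR 0 XOR 0 XOR 1 XOR 1 XOR 1 XOR 1 XOR 1 XOR 0 XOR 0 XOR 0 XOR 0 XOR 1 XOR 0 XOR 1 XOR 0 = 1

1


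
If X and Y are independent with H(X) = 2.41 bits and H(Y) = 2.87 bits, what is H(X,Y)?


For independent variables, H(X,Y) = H(X) + H(Y) = 2.41 + 2.87 = 5.28

5.28 bits


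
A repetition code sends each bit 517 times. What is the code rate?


Rate = k/n = 1/517

1/517


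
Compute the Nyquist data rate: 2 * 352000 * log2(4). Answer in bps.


Rate = 2 * B * log2(M) = 2 * 352000 * 2.0 = 1408000.0

1408000.0 bps


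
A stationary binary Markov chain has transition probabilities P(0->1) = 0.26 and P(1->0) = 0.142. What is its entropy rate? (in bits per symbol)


Stationary distribution: pi_0 = p10/(p01+p10) = 0.3532, pi_1 = 0.6468. Entropy rate H' = pi_0*H(p01) + pi_1*H(p10) = 0.3532*0.8267 + 0.6468*0.5895 = 0.6733

0.6733 bits/symbol


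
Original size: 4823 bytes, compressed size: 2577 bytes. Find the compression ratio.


Ratio = original / compressed = 4823 / 2577 = 1.8716

1.8716


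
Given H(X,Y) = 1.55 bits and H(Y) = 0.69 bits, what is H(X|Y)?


H(X|Y) = H(X,Y) - H(Y) = 1.55 - 0.69 = 0.86

0.86 bits


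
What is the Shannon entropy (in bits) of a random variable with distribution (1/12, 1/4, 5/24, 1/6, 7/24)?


H = -sum(p_i * log2(p_i)). Terms: -(1/12)*log2(1/12) = 0.298747; -(1/4)*log2(1/4) = 0.500000; -(5/24)*log2(5/24) = 0.471466; -(1/6)*log2(1/6) = 0.430827; -(7/24)*log2(7/24) = 0.518469. H = 0.298747 + 0.500000 + 0.471466 + 0.430827 + 0.518469 = 2.2195

2.2195 bits


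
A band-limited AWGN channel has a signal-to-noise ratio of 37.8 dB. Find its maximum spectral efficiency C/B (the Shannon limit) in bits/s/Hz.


SNR_linear = 10^(37.8/10) = 6025.5959; C/B = log2(1 + SNR_linear) = log2(1 + 6025.5959) = 12.5571

12.5571 bits/s/Hz


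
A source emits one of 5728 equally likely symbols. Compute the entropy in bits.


H = log2(n) = log2(5728) = 12.4838

12.4838 bits


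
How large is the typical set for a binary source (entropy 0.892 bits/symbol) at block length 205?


log2|A_typical| = nH = 205 * 0.892 = 182.86, so |A_typical| ~ 2^182.86 = 1.113e+55

1.113e+55


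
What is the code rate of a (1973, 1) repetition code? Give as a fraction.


Rate = k/n = 1/1973

1/1973


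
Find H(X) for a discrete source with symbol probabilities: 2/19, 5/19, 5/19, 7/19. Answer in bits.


H = -sum(p_i * log2(p_i)). Terms: -(2/19)*log2(2/19) = 0.341887; -(5/19)*log2(5/19) = 0.506842; -(5/19)*log2(5/19) = 0.506842; -(7/19)*log2(7/19) = 0.530737. H = 0.341887 + 0.506842 + 0.506842 + 0.530737 = 1.8863

1.8863 bits


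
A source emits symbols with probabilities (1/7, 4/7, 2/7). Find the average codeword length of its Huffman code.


Huffman construction (repeatedly merge the two least-probable nodes; each merge adds 1 bit to every symbol beneath it): 1/7 + 2/7 = 3/7; 3/7 + 4/7 = 1. Resulting codeword lengths (in the order the probabilities were given): (2, 1, 2). L_avg = sum(p_i * l_i) = 1/7*2 + 4/7*1 + 2/7*2 = 10/7 = 1.4286

1.4286 bits


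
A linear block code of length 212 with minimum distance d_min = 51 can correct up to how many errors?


Correction capability = floor((d-1)/2) = floor((51-1)/2) = 25

25 errors


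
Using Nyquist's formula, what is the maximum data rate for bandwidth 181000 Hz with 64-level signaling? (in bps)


Rate = 2 * B * log2(M) = 2 * 181000 * 6.0 = 2172000.0

2172000.0 bps


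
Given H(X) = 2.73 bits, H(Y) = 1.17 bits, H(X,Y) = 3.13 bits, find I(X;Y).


I(X;Y) = H(X) + H(Y) - H(X,Y) = 2.73 + 1.17 - 3.13 = 0.77

0.77 bits


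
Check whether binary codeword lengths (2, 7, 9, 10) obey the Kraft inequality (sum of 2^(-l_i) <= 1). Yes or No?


Kraft sum = sum(2^(-l_i)) = 0.2607, need <= 1. Result: satisfied (a binary prefix-free code with these lengths exists)

Yes


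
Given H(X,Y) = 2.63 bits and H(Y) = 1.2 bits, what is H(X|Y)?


H(X|Y) = H(X,Y) - H(Y) = 2.63 - 1.2 = 1.43

1.43 bits


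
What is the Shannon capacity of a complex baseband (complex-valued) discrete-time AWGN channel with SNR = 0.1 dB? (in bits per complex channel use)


SNR_linear = 10^(0.1/10) = 1.0233; C = log2(1 + SNR_linear) = log2(1 + 1.0233) = 1.0167

1.0167 bits/channel use


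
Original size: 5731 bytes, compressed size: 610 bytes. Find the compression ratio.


Ratio = original / compressed = 5731 / 610 = 9.3951

9.3951


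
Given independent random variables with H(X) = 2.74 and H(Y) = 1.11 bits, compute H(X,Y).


For independent variables, H(X,Y) = H(X) + H(Y) = 2.74 + 1.11 = 3.85

3.85 bits


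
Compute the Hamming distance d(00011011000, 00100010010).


Count differing positions: . . ^ ^ ^ . . ^ . ^ . = 5 differences

5


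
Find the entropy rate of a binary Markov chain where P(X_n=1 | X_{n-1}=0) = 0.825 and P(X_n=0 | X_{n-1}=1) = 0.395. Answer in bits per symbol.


Stationary distribution: pi_0 = p10/(p01+p10) = 0.3238, pi_1 = 0.6762. Entropy rate H' = pi_0*H(p01) + pi_1*H(p10) = 0.3238*0.669 + 0.6762*0.968 = 0.8712

0.8712 bits/symbol


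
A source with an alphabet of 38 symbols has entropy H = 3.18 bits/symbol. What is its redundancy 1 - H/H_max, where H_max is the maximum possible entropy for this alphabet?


H_max = log2(K) = log2(38) = 5.2479 bits/symbol. Redundancy = 1 - H/H_max = 1 - 3.18/5.2479 = 1 - 0.606 = 0.394

0.394


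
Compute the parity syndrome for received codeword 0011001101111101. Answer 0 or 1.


Syndrome = XOR of all bits = 0 XOR 0 XOR 1 XOR 1 XOR 0 XOR 0 XOR 1 XOR 1 XOR 0 XOR 1 XOR 1 XOR 1 XOR 1 XOR 1 XOR 0 XOR 1 = 0

0


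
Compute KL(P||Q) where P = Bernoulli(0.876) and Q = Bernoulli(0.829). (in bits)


KL = p*log2(p/q) + (1-p)*log2((1-p)/(1-q)) = 0.876*log2(0.876/0.829) + 0.124*log2(0.124/0.171) = 0.0122

0.0122 bits


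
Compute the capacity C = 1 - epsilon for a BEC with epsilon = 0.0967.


C = 1 - epsilon = 1 - 0.0967 = 0.9033

0.9033 bits


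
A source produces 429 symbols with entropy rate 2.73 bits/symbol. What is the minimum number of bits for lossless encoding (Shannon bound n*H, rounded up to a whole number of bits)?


Minimum bits >= n * H = 429 * 2.73 = 1171.17, rounded up to a whole number of bits = 1172

1172 bits


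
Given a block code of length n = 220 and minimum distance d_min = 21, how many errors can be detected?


Detection capability = d_min - 1 = 21 - 1 = 20

20 errors


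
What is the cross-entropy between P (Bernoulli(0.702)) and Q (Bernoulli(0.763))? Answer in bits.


H(P,Q) = -p*log2(q) - (1-p)*log2(1-q). -0.702*log2(0.763) = 0.273952; -0.298*log2(0.237) = 0.618958. H(P,Q) = 0.273952 + 0.618958 = 0.8929

0.8929 bits


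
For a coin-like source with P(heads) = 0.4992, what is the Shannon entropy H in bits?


H = -p*log2(p) - (1-p)*log2(1-p). -0.4992*log2(0.4992) = 0.500353; -0.5008*log2(0.5008) = 0.499645. H = 0.500353 + 0.499645 = 1.0

1.0 bits


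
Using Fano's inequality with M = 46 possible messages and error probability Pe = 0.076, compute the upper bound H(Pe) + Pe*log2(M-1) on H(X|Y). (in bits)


H(Pe) = -Pe*log2(Pe) - (1-Pe)*log2(1-Pe) = -0.076*log2(0.076) - 0.924*log2(0.924) = 0.282557 + 0.105369 = 0.3879. Pe*log2(M-1) = 0.076*log2(45) = 0.417381. Bound = H(Pe) + Pe*log2(M-1) = 0.282557 + 0.105369 + 0.417381 = 0.8053

0.8053 bits


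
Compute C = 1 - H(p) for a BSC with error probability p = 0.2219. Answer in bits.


H(p) = -p*log2(p) - (1-p)*log2(1-p) = -0.2219*log2(0.2219) - 0.7781*log2(0.7781) = 0.481971 + 0.281651 = 0.7636. C = 1 - H(p) = 1 - 0.7636 = 0.2364

0.2364 bits


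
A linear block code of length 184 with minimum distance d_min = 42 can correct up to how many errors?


Correction capability = floor((d-1)/2) = floor((42-1)/2) = 20

20 errors


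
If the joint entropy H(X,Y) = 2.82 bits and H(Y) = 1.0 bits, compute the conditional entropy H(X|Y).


H(X|Y) = H(X,Y) - H(Y) = 2.82 - 1.0 = 1.82

1.82 bits


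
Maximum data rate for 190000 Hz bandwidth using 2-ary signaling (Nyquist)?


Rate = 2 * B * log2(M) = 2 * 190000 * 1.0 = 380000.0

380000.0 bps


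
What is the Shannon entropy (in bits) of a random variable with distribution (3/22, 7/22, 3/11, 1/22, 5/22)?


H = -sum(p_i * log2(p_i)). Terms: -(3/22)*log2(3/22) = 0.391973; -(7/22)*log2(7/22) = 0.525661; -(3/11)*log2(3/11) = 0.511219; -(1/22)*log2(1/22) = 0.202701; -(5/22)*log2(5/22) = 0.485796. H = 0.391973 + 0.525661 + 0.511219 + 0.202701 + 0.485796 = 2.1174

2.1174 bits


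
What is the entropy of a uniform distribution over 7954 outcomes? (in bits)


H = log2(n) = log2(7954) = 12.9575

12.9575 bits


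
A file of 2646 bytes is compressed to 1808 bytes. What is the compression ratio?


Ratio = original / compressed = 2646 / 1808 = 1.4635

1.4635


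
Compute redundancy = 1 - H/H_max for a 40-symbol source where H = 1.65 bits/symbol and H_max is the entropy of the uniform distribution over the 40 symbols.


H_max = log2(K) = log2(40) = 5.3219 bits/symbol. Redundancy = 1 - H/H_max = 1 - 1.65/5.3219 = 1 - 0.31 = 0.69

0.69


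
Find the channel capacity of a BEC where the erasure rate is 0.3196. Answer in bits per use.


C = 1 - epsilon = 1 - 0.3196 = 0.6804

0.6804 bits


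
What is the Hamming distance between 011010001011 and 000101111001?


Count differing positions: . ^ ^ ^ ^ ^ ^ ^ . . ^ . = 8 differences

8


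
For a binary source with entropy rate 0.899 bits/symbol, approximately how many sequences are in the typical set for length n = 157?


log2|A_typical| = nH = 157 * 0.899 = 141.143, so |A_typical| ~ 2^141.143 = 3.078e+42

3.078e+42


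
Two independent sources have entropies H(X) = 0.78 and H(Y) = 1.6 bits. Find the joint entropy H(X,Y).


For independent variables, H(X,Y) = H(X) + H(Y) = 0.78 + 1.6 = 2.38

2.38 bits


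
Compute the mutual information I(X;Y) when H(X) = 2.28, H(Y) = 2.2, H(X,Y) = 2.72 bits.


I(X;Y) = H(X) + H(Y) - H(X,Y) = 2.28 + 2.2 - 2.72 = 1.76

1.76 bits


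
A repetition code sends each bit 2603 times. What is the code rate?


Rate = k/n = 1/2603

1/2603


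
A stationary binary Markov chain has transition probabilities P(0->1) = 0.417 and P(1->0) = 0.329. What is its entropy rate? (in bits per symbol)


Stationary distribution: pi_0 = p10/(p01+p10) = 0.441, pi_1 = 0.559. Entropy rate H' = pi_0*H(p01) + pi_1*H(p10) = 0.441*0.98 + 0.559*0.9139 = 0.9431

0.9431 bits/symbol


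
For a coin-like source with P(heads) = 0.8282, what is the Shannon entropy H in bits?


H = -p*log2(p) - (1-p)*log2(1-p). -0.8282*log2(0.8282) = 0.225228; -0.1718*log2(0.1718) = 0.436578. H = 0.225228 + 0.436578 = 0.6618

0.6618 bits


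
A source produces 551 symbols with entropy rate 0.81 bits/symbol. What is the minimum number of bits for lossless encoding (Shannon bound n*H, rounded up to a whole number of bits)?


Minimum bits >= n * H = 551 * 0.81 = 446.31, rounded up to a whole number of bits = 447

447 bits


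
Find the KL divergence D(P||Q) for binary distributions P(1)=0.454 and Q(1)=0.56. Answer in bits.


KL = p*log2(p/q) + (1-p)*log2((1-p)/(1-q)) = 0.454*log2(0.454/0.56) + 0.546*log2(0.546/0.44) = 0.0326

0.0326 bits


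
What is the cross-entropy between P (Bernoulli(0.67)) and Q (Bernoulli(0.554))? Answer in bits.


H(P,Q) = -p*log2(q) - (1-p)*log2(1-q). -0.67*log2(0.554) = 0.570868; -0.33*log2(0.446) = 0.384412. H(P,Q) = 0.570868 + 0.384412 = 0.9553

0.9553 bits


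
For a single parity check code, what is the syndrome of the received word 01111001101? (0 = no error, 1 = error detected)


Syndrome = XOR of all bits = 0 XOR 1 XOR 1 XOR 1 XOR 1 XOR 0 XOR 0 XOR 1 XOR 1 XOR 0 XOR 1 = 1

1


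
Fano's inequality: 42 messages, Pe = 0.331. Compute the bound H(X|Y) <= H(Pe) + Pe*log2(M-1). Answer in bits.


H(Pe) = -Pe*log2(Pe) - (1-Pe)*log2(1-Pe) = -0.331*log2(0.331) - 0.669*log2(0.669) = 0.527977 + 0.387968 = 0.9159. Pe*log2(M-1) = 0.331*log2(41) = 1.773350. Bound = H(Pe) + Pe*log2(M-1) = 0.527977 + 0.387968 + 1.773350 = 2.6893

2.6893 bits


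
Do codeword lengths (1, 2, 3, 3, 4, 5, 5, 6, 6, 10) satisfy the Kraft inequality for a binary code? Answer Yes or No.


Kraft sum = sum(2^(-l_i)) = 1.1572, need <= 1. Result: violated (a binary prefix-free code with these lengths cannot exist)

No


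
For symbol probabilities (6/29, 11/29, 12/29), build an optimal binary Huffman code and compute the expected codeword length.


Huffman construction (repeatedly merge the two least-probable nodes; each merge adds 1 bit to every symbol beneath it): 6/29 + 11/29 = 17/29; 12/29 + 17/29 = 1. Resulting codeword lengths (in the order the probabilities were given): (2, 2, 1). L_avg = sum(p_i * l_i) = 6/29*2 + 11/29*2 + 12/29*1 = 46/29 = 1.5862

1.5862 bits


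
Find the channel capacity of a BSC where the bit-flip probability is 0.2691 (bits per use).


H(p) = -p*log2(p) - (1-p)*log2(1-p) = -0.2691*log2(0.2691) - 0.7309*log2(0.7309) = 0.509618 + 0.330552 = 0.8402. C = 1 - H(p) = 1 - 0.8402 = 0.1598

0.1598 bits


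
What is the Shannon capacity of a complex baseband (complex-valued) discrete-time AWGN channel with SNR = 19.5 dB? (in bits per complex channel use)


SNR_linear = 10^(19.5/10) = 89.1251; C = log2(1 + SNR_linear) = log2(1 + 89.1251) = 6.4939

6.4939 bits/channel use


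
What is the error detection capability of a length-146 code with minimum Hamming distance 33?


Detection capability = d_min - 1 = 33 - 1 = 32

32 errors
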